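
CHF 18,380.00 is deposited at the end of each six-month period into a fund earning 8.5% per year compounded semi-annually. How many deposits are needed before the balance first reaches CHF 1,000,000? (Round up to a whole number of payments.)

29 payments

Periodic rate r = 0.085/2 per half-year; n is counted in half-years.
Ordinary annuity FV: 1,000,000 = 18,380 × [((1+r)^n − 1)/r].
(1+r)^n = 1 + 1,000,000 × r / 18,380, so n = ln(1 + 1,000,000·r/18,380) / ln(1+r) = 28.77.
Round up to a whole number of payments: n = 29.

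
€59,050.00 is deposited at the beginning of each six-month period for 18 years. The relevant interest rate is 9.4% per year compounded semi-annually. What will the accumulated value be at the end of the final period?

This is an annuity due: 36 deposits of €59,050.00 at the beginning of each six-month period.
Periodic rate r = 0.094/2 per half-year; n is counted in half-years.
FV = PMT × [((1+r)^n − 1)/r] × (1+r) = 59,050 × [(1+r)^36 − 1] / r × (1+r) = €5,557,613.27

€5,557,613.27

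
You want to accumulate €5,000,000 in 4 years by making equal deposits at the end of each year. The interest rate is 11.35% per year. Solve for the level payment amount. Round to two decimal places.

€1,056,191.25

Level ordinary annuity; solve FV = PMT × [((1+r)^n − 1)/r] for PMT.
Periodic rate r = 0.1135 per year.
With n = 4: PMT = 5,000,000 / ([((1+r)^n − 1)/r]) = €1,056,191.25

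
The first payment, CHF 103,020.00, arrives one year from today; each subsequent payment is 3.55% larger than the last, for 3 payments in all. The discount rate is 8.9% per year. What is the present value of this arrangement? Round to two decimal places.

Periodic rate r = 0.089 per year.
Growing ordinary annuity: PV = PMT₁ × [1 − ((1+g)/(1+r))^n] / (r − g) = 103,020 × [1 − ((1+0.0355)/(1+r))^3] / (r − 0.0355) = CHF 270,087.47.

CHF 270,087.47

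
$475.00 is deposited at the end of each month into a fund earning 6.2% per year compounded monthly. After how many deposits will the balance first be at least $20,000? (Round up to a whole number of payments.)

Periodic rate r = 0.062/12 per month; n is counted in months.
Ordinary annuity FV: 20,000 = 475 × [((1+r)^n − 1)/r].
(1+r)^n = 1 + 20,000 × r / 475, so n = ln(1 + 20,000·r/475) / ln(1+r) = 38.20.
Round up to a whole number of payments: n = 39.

39 payments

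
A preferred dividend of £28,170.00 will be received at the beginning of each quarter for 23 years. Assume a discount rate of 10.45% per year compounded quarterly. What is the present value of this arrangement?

£1,003,288.76

This is an annuity due: 92 payments of £28,170.00 at the beginning of each quarter.
Periodic rate r = 0.1045/4 per quarter; n is counted in quarters.
PV = PMT × [(1 − (1+r)^−n)/r] × (1+r) = 28,170 × [1 − (1+r)^−92] / r × (1+r) = £1,003,288.76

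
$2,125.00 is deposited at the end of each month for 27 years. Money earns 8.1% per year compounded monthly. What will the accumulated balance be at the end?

$2,469,164.24

This is an ordinary annuity: 324 deposits of $2,125.00 at the end of each month.
Periodic rate r = 0.081/12 per month; n is counted in months.
FV = PMT × [((1+r)^n − 1)/r] = 2,125 × [(1+r)^324 − 1] / r = $2,469,164.24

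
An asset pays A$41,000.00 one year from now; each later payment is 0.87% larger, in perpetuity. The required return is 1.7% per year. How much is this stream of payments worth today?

A$4,939,759.04

Periodic rate r = 0.017 per year.
Growing perpetuity (Gordon): PV = PMT₁ / (r − g) = 41,000 / (r − 0.0087) = A$4,939,759.04.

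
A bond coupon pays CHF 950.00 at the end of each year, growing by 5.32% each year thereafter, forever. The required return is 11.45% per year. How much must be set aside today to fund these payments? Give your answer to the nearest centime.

Periodic rate r = 0.1145 per year.
Growing perpetuity (Gordon): PV = PMT₁ / (r − g) = 950 / (r − 0.0532) = CHF 15,497.55.

CHF 15,497.55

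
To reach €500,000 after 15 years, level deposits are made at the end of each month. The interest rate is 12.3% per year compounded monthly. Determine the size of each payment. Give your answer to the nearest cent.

Level ordinary annuity; solve FV = PMT × [((1+r)^n − 1)/r] for PMT.
Periodic rate r = 0.123/12 per month; n is counted in months.
With n = 180: PMT = 500,000 / ([((1+r)^n − 1)/r]) = €972.68

€972.68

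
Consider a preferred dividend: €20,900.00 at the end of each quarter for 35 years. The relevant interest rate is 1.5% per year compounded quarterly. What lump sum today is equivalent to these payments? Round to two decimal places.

€2,273,159.18

This is an ordinary annuity: 140 payments of €20,900.00 at the end of each quarter.
Periodic rate r = 0.015/4 per quarter; n is counted in quarters.
PV = PMT × [(1 − (1+r)^−n)/r] = 20,900 × [1 − (1+r)^−140] / r = €2,273,159.18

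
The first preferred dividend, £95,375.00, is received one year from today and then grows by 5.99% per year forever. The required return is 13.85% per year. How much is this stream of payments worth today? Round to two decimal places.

Periodic rate r = 0.1385 per year.
Growing perpetuity (Gordon): PV = PMT₁ / (r − g) = 95,375 / (r − 0.0599) = £1,213,422.39.

£1,213,422.39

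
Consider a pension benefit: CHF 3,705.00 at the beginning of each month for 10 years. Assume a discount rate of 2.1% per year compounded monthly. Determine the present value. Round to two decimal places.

This is an annuity due: 120 payments of CHF 3,705.00 at the beginning of each month.
Periodic rate r = 0.021/12 per month; n is counted in months.
PV = PMT × [(1 − (1+r)^−n)/r] × (1+r) = 3,705 × [1 − (1+r)^−120] / r × (1+r) = CHF 401,406.45

CHF 401,406.45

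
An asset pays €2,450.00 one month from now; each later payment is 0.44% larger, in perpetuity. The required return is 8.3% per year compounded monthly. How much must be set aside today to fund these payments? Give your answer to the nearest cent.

Periodic rate r = 0.083/12 per month.
Growing perpetuity (Gordon): PV = PMT₁ / (r − g) = 2,450 / (r − 0.0044) = €973,509.93.

€973,509.93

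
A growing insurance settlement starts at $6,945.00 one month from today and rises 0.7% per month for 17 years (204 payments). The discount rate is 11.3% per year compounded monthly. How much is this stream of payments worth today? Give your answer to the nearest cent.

$1,111,446.31

Periodic rate r = 0.113/12 per month; n is counted in months.
Growing ordinary annuity: PV = PMT₁ × [1 − ((1+g)/(1+r))^n] / (r − g) = 6,945 × [1 − ((1+0.007)/(1+r))^204] / (r − 0.007) = $1,111,446.31.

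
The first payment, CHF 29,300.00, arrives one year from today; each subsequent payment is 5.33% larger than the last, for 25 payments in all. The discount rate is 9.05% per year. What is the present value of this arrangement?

CHF 456,895.69

Periodic rate r = 0.0905 per year.
Growing ordinary annuity: PV = PMT₁ × [1 − ((1+g)/(1+r))^n] / (r − g) = 29,300 × [1 − ((1+0.0533)/(1+r))^25] / (r − 0.0533) = CHF 456,895.69.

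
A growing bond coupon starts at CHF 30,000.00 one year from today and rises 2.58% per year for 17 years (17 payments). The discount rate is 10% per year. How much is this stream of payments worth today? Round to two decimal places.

Periodic rate r = 0.1 per year.
Growing ordinary annuity: PV = PMT₁ × [1 − ((1+g)/(1+r))^n] / (r − g) = 30,000 × [1 − ((1+0.0258)/(1+r))^17] / (r − 0.0258) = CHF 280,971.66.

CHF 280,971.66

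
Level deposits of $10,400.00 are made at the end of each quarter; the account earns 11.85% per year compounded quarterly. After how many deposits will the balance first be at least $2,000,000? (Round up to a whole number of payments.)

Periodic rate r = 0.1185/4 per quarter; n is counted in quarters.
Ordinary annuity FV: 2,000,000 = 10,400 × [((1+r)^n − 1)/r].
(1+r)^n = 1 + 2,000,000 × r / 10,400, so n = ln(1 + 2,000,000·r/10,400) / ln(1+r) = 65.14.
Round up to a whole number of payments: n = 66.

66 payments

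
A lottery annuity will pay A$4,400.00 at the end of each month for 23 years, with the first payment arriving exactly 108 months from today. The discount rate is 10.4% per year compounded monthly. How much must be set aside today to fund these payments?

Ordinary annuity of 276 payments, first payment at period 108.
Periodic rate r = 0.104/12 per month; n is counted in months.
The ordinary-annuity PV formula values the stream one period before the first payment (period 107); discount that back 107 periods:
PV₀ = 4,400 × [1 − (1+r)^−276] / r × (1+r)^−107 = A$183,019.52

A$183,019.52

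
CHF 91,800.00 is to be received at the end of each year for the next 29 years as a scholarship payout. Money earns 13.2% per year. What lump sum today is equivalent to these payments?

CHF 676,368.22

This is an ordinary annuity: 29 payments of CHF 91,800.00 at the end of each year.
Periodic rate r = 0.132 per year.
PV = PMT × [(1 − (1+r)^−n)/r] = 91,800 × [1 − (1+r)^−29] / r = CHF 676,368.22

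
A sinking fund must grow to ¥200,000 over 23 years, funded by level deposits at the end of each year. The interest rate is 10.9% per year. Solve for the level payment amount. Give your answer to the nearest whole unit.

¥2,224

Level ordinary annuity; solve FV = PMT × [((1+r)^n − 1)/r] for PMT.
Periodic rate r = 0.109 per year.
With n = 23: PMT = 200,000 / ([((1+r)^n − 1)/r]) = ¥2,224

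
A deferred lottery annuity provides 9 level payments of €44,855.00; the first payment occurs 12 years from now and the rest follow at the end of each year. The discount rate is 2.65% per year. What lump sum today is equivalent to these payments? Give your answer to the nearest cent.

€266,256.34

Ordinary annuity of 9 payments, first payment at period 12.
Periodic rate r = 0.0265 per year.
The ordinary-annuity PV formula values the stream one period before the first payment (period 11); discount that back 11 periods:
PV₀ = 44,855 × [1 − (1+r)^−9] / r × (1+r)^−11 = €266,256.34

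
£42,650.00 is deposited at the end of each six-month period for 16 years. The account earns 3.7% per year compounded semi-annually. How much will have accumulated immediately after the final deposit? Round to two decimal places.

This is an ordinary annuity: 32 deposits of £42,650.00 at the end of each six-month period.
Periodic rate r = 0.037/2 per half-year; n is counted in half-years.
FV = PMT × [((1+r)^n − 1)/r] = 42,650 × [(1+r)^32 − 1] / r = £1,839,364.00

£1,839,364.00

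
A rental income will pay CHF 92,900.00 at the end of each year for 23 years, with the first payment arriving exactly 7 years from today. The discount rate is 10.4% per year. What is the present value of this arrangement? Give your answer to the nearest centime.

Ordinary annuity of 23 payments, first payment at period 7.
Periodic rate r = 0.104 per year.
The ordinary-annuity PV formula values the stream one period before the first payment (period 6); discount that back 6 periods:
PV₀ = 92,900 × [1 − (1+r)^−23] / r × (1+r)^−6 = CHF 442,679.57

CHF 442,679.57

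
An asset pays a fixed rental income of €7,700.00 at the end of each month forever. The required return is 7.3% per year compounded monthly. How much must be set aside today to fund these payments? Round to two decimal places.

Periodic rate r = 0.073/12 per month.
Level perpetuity: PV = PMT / r = 7,700 / (0.073/12) = €1,265,753.42.

€1,265,753.42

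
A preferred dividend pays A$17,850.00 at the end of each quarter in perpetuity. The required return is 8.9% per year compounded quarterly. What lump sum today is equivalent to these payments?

Periodic rate r = 0.089/4 per quarter.
Level perpetuity: PV = PMT / r = 17,850 / (0.089/4) = A$802,247.19.

A$802,247.19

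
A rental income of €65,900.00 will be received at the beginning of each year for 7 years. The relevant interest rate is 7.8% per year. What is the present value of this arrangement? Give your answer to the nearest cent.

€372,405.02

This is an annuity due: 7 payments of €65,900.00 at the beginning of each year.
Periodic rate r = 0.078 per year.
PV = PMT × [(1 − (1+r)^−n)/r] × (1+r) = 65,900 × [1 − (1+r)^−7] / r × (1+r) = €372,405.02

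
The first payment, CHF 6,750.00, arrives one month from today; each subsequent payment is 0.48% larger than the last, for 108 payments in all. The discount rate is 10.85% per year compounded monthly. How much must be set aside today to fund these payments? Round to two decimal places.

Periodic rate r = 0.1085/12 per month; n is counted in months.
Growing ordinary annuity: PV = PMT₁ × [1 − ((1+g)/(1+r))^n] / (r − g) = 6,750 × [1 − ((1+0.0048)/(1+r))^108] / (r − 0.0048) = CHF 581,674.84.

CHF 581,674.84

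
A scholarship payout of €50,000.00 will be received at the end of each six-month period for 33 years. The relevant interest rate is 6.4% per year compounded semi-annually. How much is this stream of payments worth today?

€1,367,084.05

This is an ordinary annuity: 66 payments of €50,000.00 at the end of each six-month period.
Periodic rate r = 0.064/2 per half-year; n is counted in half-years.
PV = PMT × [(1 − (1+r)^−n)/r] = 50,000 × [1 − (1+r)^−66] / r = €1,367,084.05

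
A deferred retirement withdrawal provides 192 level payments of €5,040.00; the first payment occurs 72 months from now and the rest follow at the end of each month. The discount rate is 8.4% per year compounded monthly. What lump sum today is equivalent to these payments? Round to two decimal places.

Ordinary annuity of 192 payments, first payment at period 72.
Periodic rate r = 0.084/12 per month; n is counted in months.
The ordinary-annuity PV formula values the stream one period before the first payment (period 71); discount that back 71 periods:
PV₀ = 5,040 × [1 − (1+r)^−192] / r × (1+r)^−71 = €323,803.93

€323,803.93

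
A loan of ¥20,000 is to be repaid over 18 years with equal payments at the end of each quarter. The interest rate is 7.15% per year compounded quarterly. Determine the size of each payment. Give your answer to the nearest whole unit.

Level ordinary annuity; solve PV = PMT × [(1 − (1+r)^−n)/r] for PMT.
Periodic rate r = 0.0715/4 per quarter; n is counted in quarters.
With n = 72: PMT = 20,000 / ([(1 − (1+r)^−n)/r]) = ¥496

¥496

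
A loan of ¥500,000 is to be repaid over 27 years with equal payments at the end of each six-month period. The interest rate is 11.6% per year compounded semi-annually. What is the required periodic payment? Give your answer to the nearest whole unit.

¥30,450

Level ordinary annuity; solve PV = PMT × [(1 − (1+r)^−n)/r] for PMT.
Periodic rate r = 0.116/2 per half-year; n is counted in half-years.
With n = 54: PMT = 500,000 / ([(1 − (1+r)^−n)/r]) = ¥30,450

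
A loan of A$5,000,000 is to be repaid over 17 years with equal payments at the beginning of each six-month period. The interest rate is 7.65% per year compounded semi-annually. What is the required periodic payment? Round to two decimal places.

Level annuity due; solve PV = PMT × [(1 − (1+r)^−n)/r] × (1+r) for PMT.
Periodic rate r = 0.0765/2 per half-year; n is counted in half-years.
With n = 34: PMT = 5,000,000 / ([(1 − (1+r)^−n)/r] × (1+r)) = A$255,513.88

A$255,513.88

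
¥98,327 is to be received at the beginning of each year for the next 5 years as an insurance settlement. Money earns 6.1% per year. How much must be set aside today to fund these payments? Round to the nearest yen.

This is an annuity due: 5 payments of ¥98,327 at the beginning of each year.
Periodic rate r = 0.061 per year.
PV = PMT × [(1 − (1+r)^−n)/r] × (1+r) = 98,327 × [1 − (1+r)^−5] / r × (1+r) = ¥438,262

¥438,262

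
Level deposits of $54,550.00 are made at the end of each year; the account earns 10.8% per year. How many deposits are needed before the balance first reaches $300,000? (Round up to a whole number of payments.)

Periodic rate r = 0.108 per year.
Ordinary annuity FV: 300,000 = 54,550 × [((1+r)^n − 1)/r].
(1+r)^n = 1 + 300,000 × r / 54,550, so n = ln(1 + 300,000·r/54,550) / ln(1+r) = 4.55.
Round up to a whole number of payments: n = 5.

5 payments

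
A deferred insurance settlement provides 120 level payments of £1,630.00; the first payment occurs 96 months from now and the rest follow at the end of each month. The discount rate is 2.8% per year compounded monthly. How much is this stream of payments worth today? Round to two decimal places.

£136,580.99

Ordinary annuity of 120 payments, first payment at period 96.
Periodic rate r = 0.028/12 per month; n is counted in months.
The ordinary-annuity PV formula values the stream one period before the first payment (period 95); discount that back 95 periods:
PV₀ = 1,630 × [1 − (1+r)^−120] / r × (1+r)^−95 = £136,580.99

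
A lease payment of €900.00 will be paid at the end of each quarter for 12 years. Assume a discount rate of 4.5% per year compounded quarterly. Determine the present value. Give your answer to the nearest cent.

This is an ordinary annuity: 48 payments of €900.00 at the end of each quarter.
Periodic rate r = 0.045/4 per quarter; n is counted in quarters.
PV = PMT × [(1 − (1+r)^−n)/r] = 900 × [1 − (1+r)^−48] / r = €33,239.37

€33,239.37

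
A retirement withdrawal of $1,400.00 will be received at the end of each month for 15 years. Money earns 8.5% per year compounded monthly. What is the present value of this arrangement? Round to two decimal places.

$142,169.57

This is an ordinary annuity: 180 payments of $1,400.00 at the end of each month.
Periodic rate r = 0.085/12 per month; n is counted in months.
PV = PMT × [(1 − (1+r)^−n)/r] = 1,400 × [1 − (1+r)^−180] / r = $142,169.57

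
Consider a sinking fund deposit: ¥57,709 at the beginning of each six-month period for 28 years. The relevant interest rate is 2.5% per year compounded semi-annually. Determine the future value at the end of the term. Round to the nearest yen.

¥4,697,961

This is an annuity due: 56 deposits of ¥57,709 at the beginning of each six-month period.
Periodic rate r = 0.025/2 per half-year; n is counted in half-years.
FV = PMT × [((1+r)^n − 1)/r] × (1+r) = 57,709 × [(1+r)^56 − 1] / r × (1+r) = ¥4,697,961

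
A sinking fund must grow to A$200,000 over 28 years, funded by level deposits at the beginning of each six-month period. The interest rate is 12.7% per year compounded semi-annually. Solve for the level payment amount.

A$392.47

Level annuity due; solve FV = PMT × [((1+r)^n − 1)/r] × (1+r) for PMT.
Periodic rate r = 0.127/2 per half-year; n is counted in half-years.
With n = 56: PMT = 200,000 / ([((1+r)^n − 1)/r] × (1+r)) = A$392.47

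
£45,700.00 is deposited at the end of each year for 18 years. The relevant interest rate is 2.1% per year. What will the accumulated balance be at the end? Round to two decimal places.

This is an ordinary annuity: 18 deposits of £45,700.00 at the end of each year.
Periodic rate r = 0.021 per year.
FV = PMT × [((1+r)^n − 1)/r] = 45,700 × [(1+r)^18 − 1] / r = £987,254.34

£987,254.34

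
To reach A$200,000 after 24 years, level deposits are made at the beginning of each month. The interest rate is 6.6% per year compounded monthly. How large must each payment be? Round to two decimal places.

Level annuity due; solve FV = PMT × [((1+r)^n − 1)/r] × (1+r) for PMT.
Periodic rate r = 0.066/12 per month; n is counted in months.
With n = 288: PMT = 200,000 / ([((1+r)^n − 1)/r] × (1+r)) = A$283.91

A$283.91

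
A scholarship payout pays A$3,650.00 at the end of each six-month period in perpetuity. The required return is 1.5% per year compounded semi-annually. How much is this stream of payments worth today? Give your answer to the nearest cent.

A$486,666.67

Periodic rate r = 0.015/2 per half-year.
Level perpetuity: PV = PMT / r = 3,650 / (0.015/2) = A$486,666.67.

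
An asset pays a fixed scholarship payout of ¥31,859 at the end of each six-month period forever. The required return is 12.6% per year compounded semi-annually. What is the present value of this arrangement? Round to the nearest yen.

Periodic rate r = 0.126/2 per half-year.
Level perpetuity: PV = PMT / r = 31,859 / (0.126/2) = ¥505,698.

¥505,698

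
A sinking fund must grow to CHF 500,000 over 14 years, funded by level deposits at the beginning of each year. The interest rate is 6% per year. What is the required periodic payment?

Level annuity due; solve FV = PMT × [((1+r)^n − 1)/r] × (1+r) for PMT.
Periodic rate r = 0.06 per year.
With n = 14: PMT = 500,000 / ([((1+r)^n − 1)/r] × (1+r)) = CHF 22,445.71

CHF 22,445.71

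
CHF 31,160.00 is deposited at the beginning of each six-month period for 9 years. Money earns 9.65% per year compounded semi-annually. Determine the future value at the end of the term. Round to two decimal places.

This is an annuity due: 18 deposits of CHF 31,160.00 at the beginning of each six-month period.
Periodic rate r = 0.0965/2 per half-year; n is counted in half-years.
FV = PMT × [((1+r)^n − 1)/r] × (1+r) = 31,160 × [(1+r)^18 − 1] / r × (1+r) = CHF 904,039.85

CHF 904,039.85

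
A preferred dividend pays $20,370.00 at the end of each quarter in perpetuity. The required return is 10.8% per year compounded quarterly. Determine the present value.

Periodic rate r = 0.108/4 per quarter.
Level perpetuity: PV = PMT / r = 20,370 / (0.108/4) = $754,444.44.

$754,444.44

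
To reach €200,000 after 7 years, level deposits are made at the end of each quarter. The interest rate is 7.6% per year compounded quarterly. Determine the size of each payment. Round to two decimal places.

€5,476.62

Level ordinary annuity; solve FV = PMT × [((1+r)^n − 1)/r] for PMT.
Periodic rate r = 0.076/4 per quarter; n is counted in quarters.
With n = 28: PMT = 200,000 / ([((1+r)^n − 1)/r]) = €5,476.62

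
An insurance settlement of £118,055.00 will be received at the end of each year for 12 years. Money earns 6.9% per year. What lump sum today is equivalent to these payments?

£942,691.56

This is an ordinary annuity: 12 payments of £118,055.00 at the end of each year.
Periodic rate r = 0.069 per year.
PV = PMT × [(1 − (1+r)^−n)/r] = 118,055 × [1 − (1+r)^−12] / r = £942,691.56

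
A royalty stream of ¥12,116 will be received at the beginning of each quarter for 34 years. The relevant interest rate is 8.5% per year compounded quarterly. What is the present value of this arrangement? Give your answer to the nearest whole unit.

¥548,925

This is an annuity due: 136 payments of ¥12,116 at the beginning of each quarter.
Periodic rate r = 0.085/4 per quarter; n is counted in quarters.
PV = PMT × [(1 − (1+r)^−n)/r] × (1+r) = 12,116 × [1 − (1+r)^−136] / r × (1+r) = ¥548,925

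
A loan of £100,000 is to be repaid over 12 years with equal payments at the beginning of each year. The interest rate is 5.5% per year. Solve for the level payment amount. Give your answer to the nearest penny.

Level annuity due; solve PV = PMT × [(1 − (1+r)^−n)/r] × (1+r) for PMT.
Periodic rate r = 0.055 per year.
With n = 12: PMT = 100,000 / ([(1 − (1+r)^−n)/r] × (1+r)) = £10,998.03

£10,998.03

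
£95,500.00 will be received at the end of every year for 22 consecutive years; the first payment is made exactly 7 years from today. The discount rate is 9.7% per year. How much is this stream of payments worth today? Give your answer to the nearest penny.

£491,230.04

Ordinary annuity of 22 payments, first payment at period 7.
Periodic rate r = 0.097 per year.
The ordinary-annuity PV formula values the stream one period before the first payment (period 6); discount that back 6 periods:
PV₀ = 95,500 × [1 − (1+r)^−22] / r × (1+r)^−6 = £491,230.04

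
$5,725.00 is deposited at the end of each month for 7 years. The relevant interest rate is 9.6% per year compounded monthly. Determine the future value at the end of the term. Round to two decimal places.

$681,934.16

This is an ordinary annuity: 84 deposits of $5,725.00 at the end of each month.
Periodic rate r = 0.096/12 per month; n is counted in months.
FV = PMT × [((1+r)^n − 1)/r] = 5,725 × [(1+r)^84 − 1] / r = $681,934.16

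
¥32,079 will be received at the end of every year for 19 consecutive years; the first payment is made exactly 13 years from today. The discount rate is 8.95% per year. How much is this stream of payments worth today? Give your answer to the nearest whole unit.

Ordinary annuity of 19 payments, first payment at period 13.
Periodic rate r = 0.0895 per year.
The ordinary-annuity PV formula values the stream one period before the first payment (period 12); discount that back 12 periods:
PV₀ = 32,079 × [1 − (1+r)^−19] / r × (1+r)^−12 = ¥102,997

¥102,997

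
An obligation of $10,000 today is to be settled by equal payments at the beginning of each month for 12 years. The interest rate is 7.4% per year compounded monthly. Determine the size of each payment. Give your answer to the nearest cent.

$104.34

Level annuity due; solve PV = PMT × [(1 − (1+r)^−n)/r] × (1+r) for PMT.
Periodic rate r = 0.074/12 per month; n is counted in months.
With n = 144: PMT = 10,000 / ([(1 − (1+r)^−n)/r] × (1+r)) = $104.34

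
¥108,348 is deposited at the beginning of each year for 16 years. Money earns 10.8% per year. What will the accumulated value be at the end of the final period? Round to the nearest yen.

¥4,623,953

This is an annuity due: 16 deposits of ¥108,348 at the beginning of each year.
Periodic rate r = 0.108 per year.
FV = PMT × [((1+r)^n − 1)/r] × (1+r) = 108,348 × [(1+r)^16 − 1] / r × (1+r) = ¥4,623,953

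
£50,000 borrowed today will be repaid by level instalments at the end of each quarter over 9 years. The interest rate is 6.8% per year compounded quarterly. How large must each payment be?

£1,868.39

Level ordinary annuity; solve PV = PMT × [(1 − (1+r)^−n)/r] for PMT.
Periodic rate r = 0.068/4 per quarter; n is counted in quarters.
With n = 36: PMT = 50,000 / ([(1 − (1+r)^−n)/r]) = £1,868.39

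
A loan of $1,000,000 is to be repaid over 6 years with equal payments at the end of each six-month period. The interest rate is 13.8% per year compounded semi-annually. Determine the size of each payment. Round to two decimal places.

$125,231.84

Level ordinary annuity; solve PV = PMT × [(1 − (1+r)^−n)/r] for PMT.
Periodic rate r = 0.138/2 per half-year; n is counted in half-years.
With n = 12: PMT = 1,000,000 / ([(1 − (1+r)^−n)/r]) = $125,231.84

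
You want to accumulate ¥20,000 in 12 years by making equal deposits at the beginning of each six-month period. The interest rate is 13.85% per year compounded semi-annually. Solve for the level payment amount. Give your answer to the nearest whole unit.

¥325

Level annuity due; solve FV = PMT × [((1+r)^n − 1)/r] × (1+r) for PMT.
Periodic rate r = 0.1385/2 per half-year; n is counted in half-years.
With n = 24: PMT = 20,000 / ([((1+r)^n − 1)/r] × (1+r)) = ¥325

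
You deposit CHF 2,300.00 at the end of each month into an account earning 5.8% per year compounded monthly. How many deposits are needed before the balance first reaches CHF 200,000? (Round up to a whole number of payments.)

Periodic rate r = 0.058/12 per month; n is counted in months.
Ordinary annuity FV: 200,000 = 2,300 × [((1+r)^n − 1)/r].
(1+r)^n = 1 + 200,000 × r / 2,300, so n = ln(1 + 200,000·r/2,300) / ln(1+r) = 72.77.
Round up to a whole number of payments: n = 73.

73 payments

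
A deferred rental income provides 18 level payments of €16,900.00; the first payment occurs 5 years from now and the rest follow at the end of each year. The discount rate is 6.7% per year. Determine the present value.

€134,043.87

Ordinary annuity of 18 payments, first payment at period 5.
Periodic rate r = 0.067 per year.
The ordinary-annuity PV formula values the stream one period before the first payment (period 4); discount that back 4 periods:
PV₀ = 16,900 × [1 − (1+r)^−18] / r × (1+r)^−4 = €134,043.87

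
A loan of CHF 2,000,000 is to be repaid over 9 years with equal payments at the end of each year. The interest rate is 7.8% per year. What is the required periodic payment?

CHF 317,501.78

Level ordinary annuity; solve PV = PMT × [(1 − (1+r)^−n)/r] for PMT.
Periodic rate r = 0.078 per year.
With n = 9: PMT = 2,000,000 / ([(1 − (1+r)^−n)/r]) = CHF 317,501.78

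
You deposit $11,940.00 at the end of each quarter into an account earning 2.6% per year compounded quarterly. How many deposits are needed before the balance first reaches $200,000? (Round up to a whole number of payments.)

16 payments

Periodic rate r = 0.026/4 per quarter; n is counted in quarters.
Ordinary annuity FV: 200,000 = 11,940 × [((1+r)^n − 1)/r].
(1+r)^n = 1 + 200,000 × r / 11,940, so n = ln(1 + 200,000·r/11,940) / ln(1+r) = 15.95.
Round up to a whole number of payments: n = 16.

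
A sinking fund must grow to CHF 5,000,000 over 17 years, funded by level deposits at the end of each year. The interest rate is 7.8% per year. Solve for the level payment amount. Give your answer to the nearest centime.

Level ordinary annuity; solve FV = PMT × [((1+r)^n − 1)/r] for PMT.
Periodic rate r = 0.078 per year.
With n = 17: PMT = 5,000,000 / ([((1+r)^n − 1)/r]) = CHF 150,856.06

CHF 150,856.06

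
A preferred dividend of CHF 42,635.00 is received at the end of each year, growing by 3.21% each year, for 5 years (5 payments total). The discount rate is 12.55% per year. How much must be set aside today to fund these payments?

Periodic rate r = 0.1255 per year.
Growing ordinary annuity: PV = PMT₁ × [1 − ((1+g)/(1+r))^n] / (r − g) = 42,635 × [1 − ((1+0.0321)/(1+r))^5] / (r − 0.0321) = CHF 160,471.33.

CHF 160,471.33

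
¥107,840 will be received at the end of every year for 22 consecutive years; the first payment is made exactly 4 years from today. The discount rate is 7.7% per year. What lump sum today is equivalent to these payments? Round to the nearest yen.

¥901,866

Ordinary annuity of 22 payments, first payment at period 4.
Periodic rate r = 0.077 per year.
The ordinary-annuity PV formula values the stream one period before the first payment (period 3); discount that back 3 periods:
PV₀ = 107,840 × [1 − (1+r)^−22] / r × (1+r)^−3 = ¥901,866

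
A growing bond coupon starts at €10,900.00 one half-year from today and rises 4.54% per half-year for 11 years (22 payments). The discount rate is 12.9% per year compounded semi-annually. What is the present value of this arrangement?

Periodic rate r = 0.129/2 per half-year; n is counted in half-years.
Growing ordinary annuity: PV = PMT₁ × [1 − ((1+g)/(1+r))^n] / (r − g) = 10,900 × [1 − ((1+0.0454)/(1+r))^22] / (r − 0.0454) = €187,500.14.

€187,500.14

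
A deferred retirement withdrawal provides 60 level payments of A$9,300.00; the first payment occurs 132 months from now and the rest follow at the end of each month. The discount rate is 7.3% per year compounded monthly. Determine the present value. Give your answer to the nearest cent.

Ordinary annuity of 60 payments, first payment at period 132.
Periodic rate r = 0.073/12 per month; n is counted in months.
The ordinary-annuity PV formula values the stream one period before the first payment (period 131); discount that back 131 periods:
PV₀ = 9,300 × [1 − (1+r)^−60] / r × (1+r)^−131 = A$210,689.76

A$210,689.76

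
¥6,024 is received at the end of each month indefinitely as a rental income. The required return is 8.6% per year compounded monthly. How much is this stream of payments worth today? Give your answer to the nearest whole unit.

Periodic rate r = 0.086/12 per month.
Level perpetuity: PV = PMT / r = 6,024 / (0.086/12) = ¥840,558.

¥840,558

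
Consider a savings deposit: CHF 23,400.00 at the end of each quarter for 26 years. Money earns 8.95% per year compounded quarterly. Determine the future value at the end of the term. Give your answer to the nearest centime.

This is an ordinary annuity: 104 deposits of CHF 23,400.00 at the end of each quarter.
Periodic rate r = 0.0895/4 per quarter; n is counted in quarters.
FV = PMT × [((1+r)^n − 1)/r] = 23,400 × [(1+r)^104 − 1] / r = CHF 9,399,367.29

CHF 9,399,367.29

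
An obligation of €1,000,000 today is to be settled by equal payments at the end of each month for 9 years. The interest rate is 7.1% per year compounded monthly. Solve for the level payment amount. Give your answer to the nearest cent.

€12,556.99

Level ordinary annuity; solve PV = PMT × [(1 − (1+r)^−n)/r] for PMT.
Periodic rate r = 0.071/12 per month; n is counted in months.
With n = 108: PMT = 1,000,000 / ([(1 − (1+r)^−n)/r]) = €12,556.99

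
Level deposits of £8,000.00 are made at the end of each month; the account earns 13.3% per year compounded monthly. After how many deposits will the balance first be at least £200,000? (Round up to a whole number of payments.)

Periodic rate r = 0.133/12 per month; n is counted in months.
Ordinary annuity FV: 200,000 = 8,000 × [((1+r)^n − 1)/r].
(1+r)^n = 1 + 200,000 × r / 8,000, so n = ln(1 + 200,000·r/8,000) / ln(1+r) = 22.19.
Round up to a whole number of payments: n = 23.

23 payments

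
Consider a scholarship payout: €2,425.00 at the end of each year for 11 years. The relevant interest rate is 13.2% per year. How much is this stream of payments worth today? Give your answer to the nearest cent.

€13,674.14

This is an ordinary annuity: 11 payments of €2,425.00 at the end of each year.
Periodic rate r = 0.132 per year.
PV = PMT × [(1 − (1+r)^−n)/r] = 2,425 × [1 − (1+r)^−11] / r = €13,674.14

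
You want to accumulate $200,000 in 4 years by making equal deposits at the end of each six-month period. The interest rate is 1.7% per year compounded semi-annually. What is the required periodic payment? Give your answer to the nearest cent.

$24,265.69

Level ordinary annuity; solve FV = PMT × [((1+r)^n − 1)/r] for PMT.
Periodic rate r = 0.017/2 per half-year; n is counted in half-years.
With n = 8: PMT = 200,000 / ([((1+r)^n − 1)/r]) = $24,265.69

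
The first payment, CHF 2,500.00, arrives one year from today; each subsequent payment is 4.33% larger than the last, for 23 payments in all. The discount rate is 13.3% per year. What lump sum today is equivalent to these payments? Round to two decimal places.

Periodic rate r = 0.133 per year.
Growing ordinary annuity: PV = PMT₁ × [1 − ((1+g)/(1+r))^n] / (r − g) = 2,500 × [1 − ((1+0.0433)/(1+r))^23] / (r − 0.0433) = CHF 23,689.76.

CHF 23,689.76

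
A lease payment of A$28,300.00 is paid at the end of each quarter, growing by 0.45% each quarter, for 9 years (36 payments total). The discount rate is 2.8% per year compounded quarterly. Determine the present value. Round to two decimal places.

Periodic rate r = 0.028/4 per quarter; n is counted in quarters.
Growing ordinary annuity: PV = PMT₁ × [1 − ((1+g)/(1+r))^n] / (r − g) = 28,300 × [1 − ((1+0.0045)/(1+r))^36] / (r − 0.0045) = A$968,974.80.

A$968,974.80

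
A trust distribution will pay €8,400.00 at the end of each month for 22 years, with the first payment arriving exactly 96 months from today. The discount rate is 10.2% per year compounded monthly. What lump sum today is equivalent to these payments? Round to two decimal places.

Ordinary annuity of 264 payments, first payment at period 96.
Periodic rate r = 0.102/12 per month; n is counted in months.
The ordinary-annuity PV formula values the stream one period before the first payment (period 95); discount that back 95 periods:
PV₀ = 8,400 × [1 − (1+r)^−264] / r × (1+r)^−95 = €394,893.29

€394,893.29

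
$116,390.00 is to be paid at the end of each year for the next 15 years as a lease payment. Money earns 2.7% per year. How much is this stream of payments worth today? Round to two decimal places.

This is an ordinary annuity: 15 payments of $116,390.00 at the end of each year.
Periodic rate r = 0.027 per year.
PV = PMT × [(1 − (1+r)^−n)/r] = 116,390 × [1 − (1+r)^−15] / r = $1,420,092.47

$1,420,092.47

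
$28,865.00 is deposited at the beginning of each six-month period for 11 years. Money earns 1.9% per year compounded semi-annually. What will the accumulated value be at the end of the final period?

This is an annuity due: 22 deposits of $28,865.00 at the beginning of each six-month period.
Periodic rate r = 0.019/2 per half-year; n is counted in half-years.
FV = PMT × [((1+r)^n − 1)/r] × (1+r) = 28,865 × [(1+r)^22 − 1] / r × (1+r) = $709,247.89

$709,247.89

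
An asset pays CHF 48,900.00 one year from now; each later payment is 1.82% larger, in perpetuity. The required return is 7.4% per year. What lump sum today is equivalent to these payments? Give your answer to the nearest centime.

Periodic rate r = 0.074 per year.
Growing perpetuity (Gordon): PV = PMT₁ / (r − g) = 48,900 / (r − 0.0182) = CHF 876,344.09.

CHF 876,344.09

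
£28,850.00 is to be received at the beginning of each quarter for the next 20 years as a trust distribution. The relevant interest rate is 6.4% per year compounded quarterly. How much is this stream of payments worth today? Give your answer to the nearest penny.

£1,317,430.54

This is an annuity due: 80 payments of £28,850.00 at the beginning of each quarter.
Periodic rate r = 0.064/4 per quarter; n is counted in quarters.
PV = PMT × [(1 − (1+r)^−n)/r] × (1+r) = 28,850 × [1 − (1+r)^−80] / r × (1+r) = £1,317,430.54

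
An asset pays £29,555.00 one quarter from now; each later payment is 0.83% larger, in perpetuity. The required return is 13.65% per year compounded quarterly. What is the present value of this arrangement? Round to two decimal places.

£1,144,433.69

Periodic rate r = 0.1365/4 per quarter.
Growing perpetuity (Gordon): PV = PMT₁ / (r − g) = 29,555 / (r − 0.0083) = £1,144,433.69.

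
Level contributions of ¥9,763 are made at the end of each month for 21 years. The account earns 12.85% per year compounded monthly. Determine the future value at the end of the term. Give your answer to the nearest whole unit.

¥12,441,153

This is an ordinary annuity: 252 deposits of ¥9,763 at the end of each month.
Periodic rate r = 0.1285/12 per month; n is counted in months.
FV = PMT × [((1+r)^n − 1)/r] = 9,763 × [(1+r)^252 − 1] / r = ¥12,441,153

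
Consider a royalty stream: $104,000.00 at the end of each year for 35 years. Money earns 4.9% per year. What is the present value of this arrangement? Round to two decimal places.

This is an ordinary annuity: 35 payments of $104,000.00 at the end of each year.
Periodic rate r = 0.049 per year.
PV = PMT × [(1 − (1+r)^−n)/r] = 104,000 × [1 − (1+r)^−35] / r = $1,724,621.14

$1,724,621.14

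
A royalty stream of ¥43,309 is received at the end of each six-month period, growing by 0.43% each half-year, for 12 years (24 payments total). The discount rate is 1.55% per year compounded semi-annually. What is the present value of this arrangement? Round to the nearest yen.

Periodic rate r = 0.0155/2 per half-year; n is counted in half-years.
Growing ordinary annuity: PV = PMT₁ × [1 − ((1+g)/(1+r))^n] / (r − g) = 43,309 × [1 − ((1+0.0043)/(1+r))^24] / (r − 0.0043) = ¥991,817.

¥991,817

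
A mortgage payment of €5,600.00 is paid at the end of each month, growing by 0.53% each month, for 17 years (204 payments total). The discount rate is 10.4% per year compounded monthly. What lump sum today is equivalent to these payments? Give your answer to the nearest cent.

€822,392.12

Periodic rate r = 0.104/12 per month; n is counted in months.
Growing ordinary annuity: PV = PMT₁ × [1 − ((1+g)/(1+r))^n] / (r − g) = 5,600 × [1 − ((1+0.0053)/(1+r))^204] / (r − 0.0053) = €822,392.12.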